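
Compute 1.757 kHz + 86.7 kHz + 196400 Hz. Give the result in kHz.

In kHz:
  1.757 kHz → 1.757
  86.7 kHz → 86.7
  196400 Hz = 196400 × 10^-3 kHz = 196.4
Sum: 1.757 + 86.7 + 196.4 = 284.857

284.857 kHz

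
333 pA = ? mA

pico = 10⁻¹², milli = 10⁻³; factor is 10⁻⁹.
333 × 10⁻⁹ = 0.000000333

0.000000333 mA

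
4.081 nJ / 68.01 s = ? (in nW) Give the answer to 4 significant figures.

0.06001 nW

(4.081e-9) / (68.01) = 0.0600059e-9 W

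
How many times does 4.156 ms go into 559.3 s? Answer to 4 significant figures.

134600

(559.3) / (4.156e-3) = 134.58e3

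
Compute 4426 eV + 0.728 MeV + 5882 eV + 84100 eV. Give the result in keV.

822.408 keV

In keV:
  4426 eV = 4426e-3 keV = 4.426
  0.728 MeV = 0.728e3 keV = 728
  5882 eV = 5882e-3 keV = 5.882
  84100 eV = 84100e-3 keV = 84.1
Sum: 4.426 + 728 + 5.882 + 84.1 = 822.408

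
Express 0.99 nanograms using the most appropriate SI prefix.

990 picograms

= 990e-12 grams; 1e-12 is pico.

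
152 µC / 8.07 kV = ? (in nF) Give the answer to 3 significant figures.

18.8 nF

(152 × 10⁻⁶) / (8.07 × 10³) = 18.835 × 10⁻⁹ F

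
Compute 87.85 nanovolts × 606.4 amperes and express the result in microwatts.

53.27224 microwatts

87.85 × 10^-9 × 606.4 = 53272.24 × 10^-9 W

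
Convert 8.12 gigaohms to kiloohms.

8120000 kiloohms

giga = 1e9, kilo = 1e3; factor is 1e6.
8.12 × 1e6 = 8120000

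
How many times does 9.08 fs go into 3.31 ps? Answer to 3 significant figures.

(3.31 × 10^-12) / (9.08 × 10^-15) = 0.3645 × 10^3

365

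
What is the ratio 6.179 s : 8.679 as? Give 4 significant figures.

(6.179) / (8.679 × 10^-18) = 0.71195 × 10^18

711900000000000000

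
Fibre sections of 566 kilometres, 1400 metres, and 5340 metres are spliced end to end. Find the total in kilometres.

572.74 kilometres

In kilometres:
  566 kilometres → 566
  1400 metres = 1400 × 10⁻³ kilometres = 1.4
  5340 metres = 5340 × 10⁻³ kilometres = 5.34
Sum: 566 + 1.4 + 5.34 = 572.74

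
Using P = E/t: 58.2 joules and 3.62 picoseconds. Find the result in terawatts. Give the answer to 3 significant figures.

(58.2) / (3.62 × 10⁻¹²) = 16.077 × 10¹² W

16.1 terawatts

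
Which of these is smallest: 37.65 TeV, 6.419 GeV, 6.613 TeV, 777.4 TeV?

6.419 GeV

37.65 TeV = 37650000000000 eV
6.419 GeV = 6419000000 eV
6.613 TeV = 6613000000000 eV
777.4 TeV = 777400000000000 eV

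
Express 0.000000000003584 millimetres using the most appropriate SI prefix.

= 3.584e-15 metres; 1e-15 is femto.

3.584 femtometres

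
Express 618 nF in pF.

nano = 1e-9, pico = 1e-12; factor is 1e3.
618 × 1e3 = 618000

618000 pF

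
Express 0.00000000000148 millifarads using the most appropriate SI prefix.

= 1.48 × 10^-15 farads; 10^-15 is femto.

1.48 femtofarads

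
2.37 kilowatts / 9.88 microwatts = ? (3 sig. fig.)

240000000

(2.37 × 10^3) / (9.88 × 10^-6) = 0.2399 × 10^9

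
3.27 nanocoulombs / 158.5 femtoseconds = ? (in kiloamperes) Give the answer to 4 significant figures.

20.63 kiloamperes

(3.27e-9) / (158.5e-15) = 0.0206309e6 A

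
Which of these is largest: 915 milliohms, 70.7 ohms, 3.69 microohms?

70.7 ohms

915 milliohms = 0.915 ohms
70.7 ohms = 70.7 ohms
3.69 microohms = 0.00000369 ohms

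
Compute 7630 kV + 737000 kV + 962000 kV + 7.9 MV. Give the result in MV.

In MV:
  7630 kV = 7630 × 10^-3 MV = 7.63
  737000 kV = 737000 × 10^-3 MV = 737
  962000 kV = 962000 × 10^-3 MV = 962
  7.9 MV → 7.9
Sum: 7.63 + 737 + 962 + 7.9 = 1714.53

1714.53 MV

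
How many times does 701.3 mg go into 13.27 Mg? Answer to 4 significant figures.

18920000

(13.27 × 10^6) / (701.3 × 10^-3) = 0.018922 × 10^9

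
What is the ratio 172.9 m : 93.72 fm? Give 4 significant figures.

(172.9) / (93.72 × 10^-15) = 1.8449 × 10^15

1845000000000000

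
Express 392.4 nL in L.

0.0000003924 L

nano = 10⁻⁹, (no prefix) = 10⁰; factor is 10⁻⁹.
392.4 × 10⁻⁹ = 0.0000003924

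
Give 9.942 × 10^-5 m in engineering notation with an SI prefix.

99.42 μm

= 99.42 × 10^-6 m; 10^-6 is micro.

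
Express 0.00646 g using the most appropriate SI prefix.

6.46 mg

= 6.46 × 10⁻³ g; 10⁻³ is milli.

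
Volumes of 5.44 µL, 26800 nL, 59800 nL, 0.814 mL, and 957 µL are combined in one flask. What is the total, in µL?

1863.04 µL

In µL:
  5.44 µL → 5.44
  26800 nL = 26800 × 10⁻³ µL = 26.8
  59800 nL = 59800 × 10⁻³ µL = 59.8
  0.814 mL = 0.814 × 10³ µL = 814
  957 µL → 957
Sum: 5.44 + 26.8 + 59.8 + 814 + 957 = 1863.04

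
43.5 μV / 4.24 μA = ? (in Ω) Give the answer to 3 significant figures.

(43.5 × 10^-6) / (4.24 × 10^-6) = 10.259 Ω

10.3 Ω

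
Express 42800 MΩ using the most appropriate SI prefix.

= 42.8 × 10^9 Ω; 10^9 is giga.

42.8 GΩ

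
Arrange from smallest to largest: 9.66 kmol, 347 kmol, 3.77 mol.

3.77 mol < 9.66 kmol < 347 kmol

9.66 kmol = 9660 mol
347 kmol = 347000 mol
3.77 mol = 3.77 mol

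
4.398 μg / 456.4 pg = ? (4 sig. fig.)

(4.398 × 10^-6) / (456.4 × 10^-12) = 0.0096363 × 10^6

9636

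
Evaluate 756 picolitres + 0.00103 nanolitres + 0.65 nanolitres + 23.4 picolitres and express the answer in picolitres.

1430.43 picolitres

In picolitres:
  756 picolitres → 756
  0.00103 nanolitres = 0.00103e3 picolitres = 1.03
  0.65 nanolitres = 0.65e3 picolitres = 650
  23.4 picolitres → 23.4
Sum: 756 + 1.03 + 650 + 23.4 = 1430.43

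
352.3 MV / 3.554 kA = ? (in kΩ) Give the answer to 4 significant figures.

99.13 kΩ

(352.3 × 10⁶) / (3.554 × 10³) = 99.1277 × 10³ Ω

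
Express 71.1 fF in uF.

0.0000000711 uF

femto = 10⁻¹⁵, micro = 10⁻⁶; factor is 10⁻⁹.
71.1 × 10⁻⁹ = 0.0000000711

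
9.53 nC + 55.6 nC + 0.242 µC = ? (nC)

307.13 nC

In nC:
  9.53 nC → 9.53
  55.6 nC → 55.6
  0.242 µC = 0.242 × 10³ nC = 242
Sum: 9.53 + 55.6 + 242 = 307.13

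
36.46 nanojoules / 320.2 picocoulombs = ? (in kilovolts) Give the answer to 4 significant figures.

0.1139 kilovolts

(36.46e-9) / (320.2e-12) = 0.113866e3 V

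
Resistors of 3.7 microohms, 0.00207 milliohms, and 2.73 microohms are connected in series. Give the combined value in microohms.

In microohms:
  3.7 microohms → 3.7
  0.00207 milliohms = 0.00207 × 10^3 microohms = 2.07
  2.73 microohms → 2.73
Sum: 3.7 + 2.07 + 2.73 = 8.5

8.5 microohms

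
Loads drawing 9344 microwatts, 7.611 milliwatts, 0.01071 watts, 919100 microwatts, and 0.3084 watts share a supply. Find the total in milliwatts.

1255.165 milliwatts

In milliwatts:
  9344 microwatts = 9344 × 10^-3 milliwatts = 9.344
  7.611 milliwatts → 7.611
  0.01071 watts = 0.01071 × 10^3 milliwatts = 10.71
  919100 microwatts = 919100 × 10^-3 milliwatts = 919.1
  0.3084 watts = 0.3084 × 10^3 milliwatts = 308.4
Sum: 9.344 + 7.611 + 10.71 + 919.1 + 308.4 = 1255.165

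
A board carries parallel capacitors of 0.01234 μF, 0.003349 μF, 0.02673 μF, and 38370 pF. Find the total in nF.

In nF:
  0.01234 μF = 0.01234 × 10³ nF = 12.34
  0.003349 μF = 0.003349 × 10³ nF = 3.349
  0.02673 μF = 0.02673 × 10³ nF = 26.73
  38370 pF = 38370 × 10⁻³ nF = 38.37
Sum: 12.34 + 3.349 + 26.73 + 38.37 = 80.789

80.789 nF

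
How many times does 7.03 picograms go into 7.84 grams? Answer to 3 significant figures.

1120000000000

(7.84) / (7.03e-12) = 1.115e12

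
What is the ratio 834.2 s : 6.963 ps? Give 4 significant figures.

(834.2) / (6.963 × 10⁻¹²) = 119.8 × 10¹²

119800000000000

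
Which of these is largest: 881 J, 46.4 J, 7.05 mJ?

881 J = 881 J
46.4 J = 46.4 J
7.05 mJ = 0.00705 J

881 J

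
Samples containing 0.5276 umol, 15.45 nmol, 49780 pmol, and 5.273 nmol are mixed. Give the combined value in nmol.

In nmol:
  0.5276 umol = 0.5276 × 10³ nmol = 527.6
  15.45 nmol → 15.45
  49780 pmol = 49780 × 10⁻³ nmol = 49.78
  5.273 nmol → 5.273
Sum: 527.6 + 15.45 + 49.78 + 5.273 = 598.103

598.103 nmol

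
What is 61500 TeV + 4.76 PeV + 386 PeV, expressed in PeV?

In PeV:
  61500 TeV = 61500 × 10^-3 PeV = 61.5
  4.76 PeV → 4.76
  386 PeV → 386
Sum: 61.5 + 4.76 + 386 = 452.26

452.26 PeV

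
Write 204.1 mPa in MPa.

0.0000002041 MPa

milli = 10⁻³, mega = 10⁶; factor is 10⁻⁹.
204.1 × 10⁻⁹ = 0.0000002041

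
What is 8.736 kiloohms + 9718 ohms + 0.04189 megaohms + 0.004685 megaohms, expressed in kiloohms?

65.029 kiloohms

In kiloohms:
  8.736 kiloohms → 8.736
  9718 ohms = 9718 × 10⁻³ kiloohms = 9.718
  0.04189 megaohms = 0.04189 × 10³ kiloohms = 41.89
  0.004685 megaohms = 0.004685 × 10³ kiloohms = 4.685
Sum: 8.736 + 9.718 + 41.89 + 4.685 = 65.029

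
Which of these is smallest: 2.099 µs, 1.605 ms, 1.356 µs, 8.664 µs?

1.356 µs

2.099 µs = 0.000002099 s
1.605 ms = 0.001605 s
1.356 µs = 0.000001356 s
8.664 µs = 0.000008664 s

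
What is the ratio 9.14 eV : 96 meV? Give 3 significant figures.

95.2

(9.14) / (96e-3) = 0.09521e3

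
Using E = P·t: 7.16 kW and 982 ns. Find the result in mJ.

7.03112 mJ

7.16 × 10^3 × 982 × 10^-9 = 7031.12 × 10^-6 J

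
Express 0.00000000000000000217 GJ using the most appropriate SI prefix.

2.17 nJ

= 2.17 × 10^-9 J; 10^-9 is nano.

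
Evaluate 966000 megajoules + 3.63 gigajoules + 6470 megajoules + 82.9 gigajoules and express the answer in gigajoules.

In gigajoules:
  966000 megajoules = 966000 × 10⁻³ gigajoules = 966
  3.63 gigajoules → 3.63
  6470 megajoules = 6470 × 10⁻³ gigajoules = 6.47
  82.9 gigajoules → 82.9
Sum: 966 + 3.63 + 6.47 + 82.9 = 1059

1059 gigajoules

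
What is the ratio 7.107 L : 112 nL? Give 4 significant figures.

(7.107) / (112 × 10⁻⁹) = 0.063455 × 10⁹

63460000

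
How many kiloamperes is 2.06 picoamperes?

0.00000000000000206 kiloamperes

pico = 10⁻¹², kilo = 10³; factor is 10⁻¹⁵.
2.06 × 10⁻¹⁵ = 0.00000000000000206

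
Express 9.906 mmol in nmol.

9906000 nmol

milli = 10^-3, nano = 10^-9; factor is 10^6.
9.906 × 10^6 = 9906000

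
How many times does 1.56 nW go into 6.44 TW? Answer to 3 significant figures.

(6.44 × 10^12) / (1.56 × 10^-9) = 4.128 × 10^21

4130000000000000000000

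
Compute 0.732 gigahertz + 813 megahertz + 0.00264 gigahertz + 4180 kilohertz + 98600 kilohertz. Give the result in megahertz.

1650.42 megahertz

In megahertz:
  0.732 gigahertz = 0.732 × 10³ megahertz = 732
  813 megahertz → 813
  0.00264 gigahertz = 0.00264 × 10³ megahertz = 2.64
  4180 kilohertz = 4180 × 10⁻³ megahertz = 4.18
  98600 kilohertz = 98600 × 10⁻³ megahertz = 98.6
Sum: 732 + 813 + 2.64 + 4.18 + 98.6 = 1650.42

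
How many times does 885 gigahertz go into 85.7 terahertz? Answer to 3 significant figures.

96.8

(85.7 × 10^12) / (885 × 10^9) = 0.09684 × 10^3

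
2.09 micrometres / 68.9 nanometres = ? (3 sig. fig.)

(2.09 × 10⁻⁶) / (68.9 × 10⁻⁹) = 0.03033 × 10³

30.3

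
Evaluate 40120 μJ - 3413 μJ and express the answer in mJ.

36.707 mJ

In mJ:
  40120 μJ = 40120 × 10⁻³ mJ = 40.12
  3413 μJ = 3413 × 10⁻³ mJ = 3.413
Difference: 40.12 - 3.413 = 36.707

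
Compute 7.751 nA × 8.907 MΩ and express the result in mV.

69.038157 mV

7.751 × 10^-9 × 8.907 × 10^6 = 69.038157 × 10^-3 V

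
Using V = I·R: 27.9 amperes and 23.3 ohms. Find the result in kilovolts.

27.9 × 23.3 = 650.07 V

0.65007 kilovolts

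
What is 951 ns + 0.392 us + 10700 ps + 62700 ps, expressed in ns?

1416.4 ns

In ns:
  951 ns → 951
  0.392 us = 0.392 × 10^3 ns = 392
  10700 ps = 10700 × 10^-3 ns = 10.7
  62700 ps = 62700 × 10^-3 ns = 62.7
Sum: 951 + 392 + 10.7 + 62.7 = 1416.4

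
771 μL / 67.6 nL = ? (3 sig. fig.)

11400

(771e-6) / (67.6e-9) = 11.41e3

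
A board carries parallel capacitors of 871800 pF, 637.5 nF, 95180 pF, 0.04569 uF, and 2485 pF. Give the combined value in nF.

1652.655 nF

In nF:
  871800 pF = 871800 × 10^-3 nF = 871.8
  637.5 nF → 637.5
  95180 pF = 95180 × 10^-3 nF = 95.18
  0.04569 uF = 0.04569 × 10^3 nF = 45.69
  2485 pF = 2485 × 10^-3 nF = 2.485
Sum: 871.8 + 637.5 + 95.18 + 45.69 + 2.485 = 1652.655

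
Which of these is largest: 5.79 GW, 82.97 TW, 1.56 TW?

5.79 GW = 5790000000 W
82.97 TW = 82970000000000 W
1.56 TW = 1560000000000 W

82.97 TW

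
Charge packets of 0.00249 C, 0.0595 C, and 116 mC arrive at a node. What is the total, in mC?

177.99 mC

In mC:
  0.00249 C = 0.00249 × 10^3 mC = 2.49
  0.0595 C = 0.0595 × 10^3 mC = 59.5
  116 mC → 116
Sum: 2.49 + 59.5 + 116 = 177.99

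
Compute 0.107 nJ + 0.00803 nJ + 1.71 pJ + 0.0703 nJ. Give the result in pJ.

187.04 pJ

In pJ:
  0.107 nJ = 0.107 × 10^3 pJ = 107
  0.00803 nJ = 0.00803 × 10^3 pJ = 8.03
  1.71 pJ → 1.71
  0.0703 nJ = 0.0703 × 10^3 pJ = 70.3
Sum: 107 + 8.03 + 1.71 + 70.3 = 187.04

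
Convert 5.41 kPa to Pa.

5410 Pa

kilo = 10³, (no prefix) = 10⁰; factor is 10³.
5.41 × 10³ = 5410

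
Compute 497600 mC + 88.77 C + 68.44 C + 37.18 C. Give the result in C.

In C:
  497600 mC = 497600 × 10^-3 C = 497.6
  88.77 C → 88.77
  68.44 C → 68.44
  37.18 C → 37.18
Sum: 497.6 + 88.77 + 68.44 + 37.18 = 691.99

691.99 C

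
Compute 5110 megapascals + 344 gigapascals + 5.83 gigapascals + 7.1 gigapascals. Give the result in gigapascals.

In gigapascals:
  5110 megapascals = 5110 × 10⁻³ gigapascals = 5.11
  344 gigapascals → 344
  5.83 gigapascals → 5.83
  7.1 gigapascals → 7.1
Sum: 5.11 + 344 + 5.83 + 7.1 = 362.04

362.04 gigapascals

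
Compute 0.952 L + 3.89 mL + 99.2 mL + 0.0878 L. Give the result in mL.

1142.89 mL

In mL:
  0.952 L = 0.952e3 mL = 952
  3.89 mL → 3.89
  99.2 mL → 99.2
  0.0878 L = 0.0878e3 mL = 87.8
Sum: 952 + 3.89 + 99.2 + 87.8 = 1142.89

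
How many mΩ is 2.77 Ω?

(no prefix) = 10⁰, milli = 10⁻³; factor is 10³.
2.77 × 10³ = 2770

2770 mΩ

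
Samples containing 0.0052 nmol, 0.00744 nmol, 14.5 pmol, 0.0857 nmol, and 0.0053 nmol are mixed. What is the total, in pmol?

118.14 pmol

In pmol:
  0.0052 nmol = 0.0052 × 10^3 pmol = 5.2
  0.00744 nmol = 0.00744 × 10^3 pmol = 7.44
  14.5 pmol → 14.5
  0.0857 nmol = 0.0857 × 10^3 pmol = 85.7
  0.0053 nmol = 0.0053 × 10^3 pmol = 5.3
Sum: 5.2 + 7.44 + 14.5 + 85.7 + 5.3 = 118.14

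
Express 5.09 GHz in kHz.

giga = 1e9, kilo = 1e3; factor is 1e6.
5.09 × 1e6 = 5090000

5090000 kHz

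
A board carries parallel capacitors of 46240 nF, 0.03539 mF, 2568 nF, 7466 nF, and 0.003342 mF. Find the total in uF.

In uF:
  46240 nF = 46240e-3 uF = 46.24
  0.03539 mF = 0.03539e3 uF = 35.39
  2568 nF = 2568e-3 uF = 2.568
  7466 nF = 7466e-3 uF = 7.466
  0.003342 mF = 0.003342e3 uF = 3.342
Sum: 46.24 + 35.39 + 2.568 + 7.466 + 3.342 = 95.006

95.006 uF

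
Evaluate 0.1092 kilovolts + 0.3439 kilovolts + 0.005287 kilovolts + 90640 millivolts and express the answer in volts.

549.027 volts

In volts:
  0.1092 kilovolts = 0.1092 × 10³ volts = 109.2
  0.3439 kilovolts = 0.3439 × 10³ volts = 343.9
  0.005287 kilovolts = 0.005287 × 10³ volts = 5.287
  90640 millivolts = 90640 × 10⁻³ volts = 90.64
Sum: 109.2 + 343.9 + 5.287 + 90.64 = 549.027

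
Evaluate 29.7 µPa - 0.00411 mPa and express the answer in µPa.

25.59 µPa

In µPa:
  29.7 µPa → 29.7
  0.00411 mPa = 0.00411 × 10^3 µPa = 4.11
Difference: 29.7 - 4.11 = 25.59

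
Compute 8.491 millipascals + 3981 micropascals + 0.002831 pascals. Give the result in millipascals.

In millipascals:
  8.491 millipascals → 8.491
  3981 micropascals = 3981e-3 millipascals = 3.981
  0.002831 pascals = 0.002831e3 millipascals = 2.831
Sum: 8.491 + 3.981 + 2.831 = 15.303

15.303 millipascals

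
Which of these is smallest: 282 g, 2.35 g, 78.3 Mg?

282 g = 282 g
2.35 g = 2.35 g
78.3 Mg = 78300000 g

2.35 g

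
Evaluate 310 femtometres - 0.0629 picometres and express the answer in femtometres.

247.1 femtometres

In femtometres:
  310 femtometres → 310
  0.0629 picometres = 0.0629 × 10³ femtometres = 62.9
Difference: 310 - 62.9 = 247.1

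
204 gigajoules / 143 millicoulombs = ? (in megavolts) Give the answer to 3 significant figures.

1430000 megavolts

(204 × 10^9) / (143 × 10^-3) = 1.4266 × 10^12 V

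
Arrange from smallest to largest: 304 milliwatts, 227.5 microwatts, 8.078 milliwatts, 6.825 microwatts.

6.825 microwatts < 227.5 microwatts < 8.078 milliwatts < 304 milliwatts

304 milliwatts = 0.304 watts
227.5 microwatts = 0.0002275 watts
8.078 milliwatts = 0.008078 watts
6.825 microwatts = 0.000006825 watts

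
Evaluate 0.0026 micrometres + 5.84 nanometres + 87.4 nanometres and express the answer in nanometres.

In nanometres:
  0.0026 micrometres = 0.0026 × 10^3 nanometres = 2.6
  5.84 nanometres → 5.84
  87.4 nanometres → 87.4
Sum: 2.6 + 5.84 + 87.4 = 95.84

95.84 nanometres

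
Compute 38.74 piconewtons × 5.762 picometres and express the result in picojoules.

38.74 × 10^-12 × 5.762 × 10^-12 = 223.21988 × 10^-24 J

0.00000000022321988 picojoules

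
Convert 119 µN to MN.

0.000000000119 MN

micro = 1e-6, mega = 1e6; factor is 1e-12.
119 × 1e-12 = 0.000000000119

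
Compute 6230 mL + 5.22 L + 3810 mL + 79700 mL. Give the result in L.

94.96 L

In L:
  6230 mL = 6230 × 10^-3 L = 6.23
  5.22 L → 5.22
  3810 mL = 3810 × 10^-3 L = 3.81
  79700 mL = 79700 × 10^-3 L = 79.7
Sum: 6.23 + 5.22 + 3.81 + 79.7 = 94.96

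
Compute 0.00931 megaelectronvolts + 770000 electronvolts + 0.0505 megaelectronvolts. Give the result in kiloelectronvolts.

In kiloelectronvolts:
  0.00931 megaelectronvolts = 0.00931 × 10³ kiloelectronvolts = 9.31
  770000 electronvolts = 770000 × 10⁻³ kiloelectronvolts = 770
  0.0505 megaelectronvolts = 0.0505 × 10³ kiloelectronvolts = 50.5
Sum: 9.31 + 770 + 50.5 = 829.81

829.81 kiloelectronvolts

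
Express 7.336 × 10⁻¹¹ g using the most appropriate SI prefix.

73.36 pg

= 73.36 × 10⁻¹² g; 10⁻¹² is pico.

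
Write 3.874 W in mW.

(no prefix) = 1e0, milli = 1e-3; factor is 1e3.
3.874 × 1e3 = 3874

3874 mW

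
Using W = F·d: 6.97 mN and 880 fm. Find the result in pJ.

0.0061336 pJ

6.97 × 10^-3 × 880 × 10^-15 = 6133.6 × 10^-18 J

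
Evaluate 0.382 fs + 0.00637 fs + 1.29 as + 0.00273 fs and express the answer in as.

In as:
  0.382 fs = 0.382e3 as = 382
  0.00637 fs = 0.00637e3 as = 6.37
  1.29 as → 1.29
  0.00273 fs = 0.00273e3 as = 2.73
Sum: 382 + 6.37 + 1.29 + 2.73 = 392.39

392.39 as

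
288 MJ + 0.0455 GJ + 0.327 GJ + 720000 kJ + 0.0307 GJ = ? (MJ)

In MJ:
  288 MJ → 288
  0.0455 GJ = 0.0455 × 10^3 MJ = 45.5
  0.327 GJ = 0.327 × 10^3 MJ = 327
  720000 kJ = 720000 × 10^-3 MJ = 720
  0.0307 GJ = 0.0307 × 10^3 MJ = 30.7
Sum: 288 + 45.5 + 327 + 720 + 30.7 = 1411.2

1411.2 MJ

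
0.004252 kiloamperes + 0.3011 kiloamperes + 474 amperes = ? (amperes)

779.352 amperes

In amperes:
  0.004252 kiloamperes = 0.004252e3 amperes = 4.252
  0.3011 kiloamperes = 0.3011e3 amperes = 301.1
  474 amperes → 474
Sum: 4.252 + 301.1 + 474 = 779.352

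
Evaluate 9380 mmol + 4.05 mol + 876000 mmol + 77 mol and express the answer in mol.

In mol:
  9380 mmol = 9380 × 10⁻³ mol = 9.38
  4.05 mol → 4.05
  876000 mmol = 876000 × 10⁻³ mol = 876
  77 mol → 77
Sum: 9.38 + 4.05 + 876 + 77 = 966.43

966.43 mol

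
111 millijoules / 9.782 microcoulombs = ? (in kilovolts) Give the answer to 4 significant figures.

11.35 kilovolts

(111e-3) / (9.782e-6) = 11.3474e3 V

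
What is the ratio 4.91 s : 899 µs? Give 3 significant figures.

5460

(4.91) / (899 × 10^-6) = 0.005462 × 10^6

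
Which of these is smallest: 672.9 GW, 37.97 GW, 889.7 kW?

672.9 GW = 672900000000 W
37.97 GW = 37970000000 W
889.7 kW = 889700 W

889.7 kW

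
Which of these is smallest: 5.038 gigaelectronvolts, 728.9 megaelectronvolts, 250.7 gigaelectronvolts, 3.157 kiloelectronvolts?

3.157 kiloelectronvolts

5.038 gigaelectronvolts = 5038000000 electronvolts
728.9 megaelectronvolts = 728900000 electronvolts
250.7 gigaelectronvolts = 250700000000 electronvolts
3.157 kiloelectronvolts = 3157 electronvolts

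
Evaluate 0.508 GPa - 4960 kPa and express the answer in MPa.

In MPa:
  0.508 GPa = 0.508e3 MPa = 508
  4960 kPa = 4960e-3 MPa = 4.96
Difference: 508 - 4.96 = 503.04

503.04 MPa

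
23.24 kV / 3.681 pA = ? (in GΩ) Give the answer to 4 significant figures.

6314000 GΩ

(23.24e3) / (3.681e-12) = 6.3135e15 Ω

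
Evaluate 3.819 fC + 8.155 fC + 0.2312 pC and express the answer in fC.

243.174 fC

In fC:
  3.819 fC → 3.819
  8.155 fC → 8.155
  0.2312 pC = 0.2312 × 10^3 fC = 231.2
Sum: 3.819 + 8.155 + 231.2 = 243.174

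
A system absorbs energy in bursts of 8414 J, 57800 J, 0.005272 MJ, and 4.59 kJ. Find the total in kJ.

76.076 kJ

In kJ:
  8414 J = 8414 × 10⁻³ kJ = 8.414
  57800 J = 57800 × 10⁻³ kJ = 57.8
  0.005272 MJ = 0.005272 × 10³ kJ = 5.272
  4.59 kJ → 4.59
Sum: 8.414 + 57.8 + 5.272 + 4.59 = 76.076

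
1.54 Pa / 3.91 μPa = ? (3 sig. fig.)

(1.54) / (3.91 × 10^-6) = 0.3939 × 10^6

394000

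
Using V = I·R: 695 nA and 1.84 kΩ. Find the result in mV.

695 × 10⁻⁹ × 1.84 × 10³ = 1278.8 × 10⁻⁶ V

1.2788 mV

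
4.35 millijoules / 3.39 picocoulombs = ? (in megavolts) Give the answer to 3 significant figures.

(4.35e-3) / (3.39e-12) = 1.2832e9 V

1280 megavolts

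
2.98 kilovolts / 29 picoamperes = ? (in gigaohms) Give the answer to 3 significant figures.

(2.98 × 10^3) / (29 × 10^-12) = 0.10276 × 10^15 Ω

103000 gigaohms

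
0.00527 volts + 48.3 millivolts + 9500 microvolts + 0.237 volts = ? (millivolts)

300.07 millivolts

In millivolts:
  0.00527 volts = 0.00527e3 millivolts = 5.27
  48.3 millivolts → 48.3
  9500 microvolts = 9500e-3 millivolts = 9.5
  0.237 volts = 0.237e3 millivolts = 237
Sum: 5.27 + 48.3 + 9.5 + 237 = 300.07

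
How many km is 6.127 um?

0.000000006127 km

micro = 10^-6, kilo = 10^3; factor is 10^-9.
6.127 × 10^-9 = 0.000000006127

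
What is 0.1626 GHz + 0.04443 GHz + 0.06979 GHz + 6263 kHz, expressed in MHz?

283.083 MHz

In MHz:
  0.1626 GHz = 0.1626e3 MHz = 162.6
  0.04443 GHz = 0.04443e3 MHz = 44.43
  0.06979 GHz = 0.06979e3 MHz = 69.79
  6263 kHz = 6263e-3 MHz = 6.263
Sum: 162.6 + 44.43 + 69.79 + 6.263 = 283.083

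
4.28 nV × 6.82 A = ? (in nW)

4.28 × 10^-9 × 6.82 = 29.1896 × 10^-9 W

29.1896 nW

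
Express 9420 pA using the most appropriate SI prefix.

9.42 nA

= 9.42e-9 A; 1e-9 is nano.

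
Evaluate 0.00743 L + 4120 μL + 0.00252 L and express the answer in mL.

14.07 mL

In mL:
  0.00743 L = 0.00743e3 mL = 7.43
  4120 μL = 4120e-3 mL = 4.12
  0.00252 L = 0.00252e3 mL = 2.52
Sum: 7.43 + 4.12 + 2.52 = 14.07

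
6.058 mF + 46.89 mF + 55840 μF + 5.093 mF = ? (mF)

In mF:
  6.058 mF → 6.058
  46.89 mF → 46.89
  55840 μF = 55840 × 10⁻³ mF = 55.84
  5.093 mF → 5.093
Sum: 6.058 + 46.89 + 55.84 + 5.093 = 113.881

113.881 mF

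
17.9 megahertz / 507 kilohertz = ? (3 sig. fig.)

35.3

(17.9 × 10⁶) / (507 × 10³) = 0.03531 × 10³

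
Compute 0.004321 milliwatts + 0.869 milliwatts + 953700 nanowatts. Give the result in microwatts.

1827.021 microwatts

In microwatts:
  0.004321 milliwatts = 0.004321 × 10^3 microwatts = 4.321
  0.869 milliwatts = 0.869 × 10^3 microwatts = 869
  953700 nanowatts = 953700 × 10^-3 microwatts = 953.7
Sum: 4.321 + 869 + 953.7 = 1827.021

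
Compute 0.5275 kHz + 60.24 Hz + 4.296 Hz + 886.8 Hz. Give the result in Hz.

1478.836 Hz

In Hz:
  0.5275 kHz = 0.5275e3 Hz = 527.5
  60.24 Hz → 60.24
  4.296 Hz → 4.296
  886.8 Hz → 886.8
Sum: 527.5 + 60.24 + 4.296 + 886.8 = 1478.836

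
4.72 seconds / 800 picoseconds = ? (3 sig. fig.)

5900000000

(4.72) / (800 × 10^-12) = 0.0059 × 10^12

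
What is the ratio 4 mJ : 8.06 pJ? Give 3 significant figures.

(4 × 10⁻³) / (8.06 × 10⁻¹²) = 0.4963 × 10⁹

496000000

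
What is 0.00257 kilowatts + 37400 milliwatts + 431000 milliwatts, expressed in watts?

470.97 watts

In watts:
  0.00257 kilowatts = 0.00257 × 10³ watts = 2.57
  37400 milliwatts = 37400 × 10⁻³ watts = 37.4
  431000 milliwatts = 431000 × 10⁻³ watts = 431
Sum: 2.57 + 37.4 + 431 = 470.97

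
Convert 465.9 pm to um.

pico = 1e-12, micro = 1e-6; factor is 1e-6.
465.9 × 1e-6 = 0.0004659

0.0004659 um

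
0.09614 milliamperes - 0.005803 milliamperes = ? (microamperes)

90.337 microamperes

In microamperes:
  0.09614 milliamperes = 0.09614 × 10³ microamperes = 96.14
  0.005803 milliamperes = 0.005803 × 10³ microamperes = 5.803
Difference: 96.14 - 5.803 = 90.337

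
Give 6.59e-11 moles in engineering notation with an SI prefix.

= 65.9e-12 moles; 1e-12 is pico.

65.9 picomoles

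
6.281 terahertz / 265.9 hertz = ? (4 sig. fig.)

(6.281 × 10¹²) / (265.9) = 0.023622 × 10¹²

23620000000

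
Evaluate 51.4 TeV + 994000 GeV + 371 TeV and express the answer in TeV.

In TeV:
  51.4 TeV → 51.4
  994000 GeV = 994000e-3 TeV = 994
  371 TeV → 371
Sum: 51.4 + 994 + 371 = 1416.4

1416.4 TeV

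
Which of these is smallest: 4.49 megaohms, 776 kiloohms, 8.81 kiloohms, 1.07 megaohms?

4.49 megaohms = 4490000 ohms
776 kiloohms = 776000 ohms
8.81 kiloohms = 8810 ohms
1.07 megaohms = 1070000 ohms

8.81 kiloohms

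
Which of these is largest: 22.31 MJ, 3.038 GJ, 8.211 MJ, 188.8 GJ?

22.31 MJ = 22310000 J
3.038 GJ = 3038000000 J
8.211 MJ = 8211000 J
188.8 GJ = 188800000000 J

188.8 GJ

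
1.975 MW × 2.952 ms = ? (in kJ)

1.975e6 × 2.952e-3 = 5.8302e3 J

5.8302 kJ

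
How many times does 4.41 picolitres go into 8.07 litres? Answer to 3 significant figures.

(8.07) / (4.41e-12) = 1.83e12

1830000000000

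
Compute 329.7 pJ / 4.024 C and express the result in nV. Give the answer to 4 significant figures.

0.08193 nV

(329.7 × 10^-12) / (4.024) = 81.9334 × 10^-12 V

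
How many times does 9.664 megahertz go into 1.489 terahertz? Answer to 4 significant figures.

154100

(1.489 × 10^12) / (9.664 × 10^6) = 0.15408 × 10^6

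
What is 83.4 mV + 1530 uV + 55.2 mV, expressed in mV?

140.13 mV

In mV:
  83.4 mV → 83.4
  1530 uV = 1530 × 10⁻³ mV = 1.53
  55.2 mV → 55.2
Sum: 83.4 + 1.53 + 55.2 = 140.13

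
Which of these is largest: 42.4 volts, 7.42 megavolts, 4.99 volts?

7.42 megavolts

42.4 volts = 42.4 volts
7.42 megavolts = 7420000 volts
4.99 volts = 4.99 volts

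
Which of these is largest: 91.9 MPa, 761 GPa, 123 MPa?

91.9 MPa = 91900000 Pa
761 GPa = 761000000000 Pa
123 MPa = 123000000 Pa

761 GPa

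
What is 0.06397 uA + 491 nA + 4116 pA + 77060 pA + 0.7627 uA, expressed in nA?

1398.846 nA

In nA:
  0.06397 uA = 0.06397 × 10^3 nA = 63.97
  491 nA → 491
  4116 pA = 4116 × 10^-3 nA = 4.116
  77060 pA = 77060 × 10^-3 nA = 77.06
  0.7627 uA = 0.7627 × 10^3 nA = 762.7
Sum: 63.97 + 491 + 4.116 + 77.06 + 762.7 = 1398.846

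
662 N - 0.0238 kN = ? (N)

638.2 N

In N:
  662 N → 662
  0.0238 kN = 0.0238e3 N = 23.8
Difference: 662 - 23.8 = 638.2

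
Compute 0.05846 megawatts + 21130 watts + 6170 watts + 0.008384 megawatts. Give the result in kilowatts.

In kilowatts:
  0.05846 megawatts = 0.05846 × 10^3 kilowatts = 58.46
  21130 watts = 21130 × 10^-3 kilowatts = 21.13
  6170 watts = 6170 × 10^-3 kilowatts = 6.17
  0.008384 megawatts = 0.008384 × 10^3 kilowatts = 8.384
Sum: 58.46 + 21.13 + 6.17 + 8.384 = 94.144

94.144 kilowatts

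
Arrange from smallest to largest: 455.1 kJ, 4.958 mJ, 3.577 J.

455.1 kJ = 455100 J
4.958 mJ = 0.004958 J
3.577 J = 3.577 J

4.958 mJ < 3.577 J < 455.1 kJ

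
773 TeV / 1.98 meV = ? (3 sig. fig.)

390000000000000000

(773 × 10¹²) / (1.98 × 10⁻³) = 390.4 × 10¹⁵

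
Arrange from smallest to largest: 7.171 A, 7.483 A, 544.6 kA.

7.171 A = 7.171 A
7.483 A = 7.483 A
544.6 kA = 544600 A

7.171 A < 7.483 A < 544.6 kA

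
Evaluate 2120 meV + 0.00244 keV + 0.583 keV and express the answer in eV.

In eV:
  2120 meV = 2120 × 10⁻³ eV = 2.12
  0.00244 keV = 0.00244 × 10³ eV = 2.44
  0.583 keV = 0.583 × 10³ eV = 583
Sum: 2.12 + 2.44 + 583 = 587.56

587.56 eV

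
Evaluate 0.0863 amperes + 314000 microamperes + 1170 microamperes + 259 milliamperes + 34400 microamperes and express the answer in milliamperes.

694.87 milliamperes

In milliamperes:
  0.0863 amperes = 0.0863e3 milliamperes = 86.3
  314000 microamperes = 314000e-3 milliamperes = 314
  1170 microamperes = 1170e-3 milliamperes = 1.17
  259 milliamperes → 259
  34400 microamperes = 34400e-3 milliamperes = 34.4
Sum: 86.3 + 314 + 1.17 + 259 + 34.4 = 694.87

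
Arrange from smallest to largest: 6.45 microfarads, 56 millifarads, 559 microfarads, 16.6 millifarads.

6.45 microfarads = 0.00000645 farads
56 millifarads = 0.056 farads
559 microfarads = 0.000559 farads
16.6 millifarads = 0.0166 farads

6.45 microfarads < 559 microfarads < 16.6 millifarads < 56 millifarads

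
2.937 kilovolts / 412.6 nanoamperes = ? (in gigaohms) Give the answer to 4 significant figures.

7.118 gigaohms

(2.937 × 10³) / (412.6 × 10⁻⁹) = 0.00711827 × 10¹² Ω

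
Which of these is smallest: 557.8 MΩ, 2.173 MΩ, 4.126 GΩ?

2.173 MΩ

557.8 MΩ = 557800000 Ω
2.173 MΩ = 2173000 Ω
4.126 GΩ = 4126000000 Ω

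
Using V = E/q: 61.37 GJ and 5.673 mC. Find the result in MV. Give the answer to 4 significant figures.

10820000 MV

(61.37e9) / (5.673e-3) = 10.8179e12 V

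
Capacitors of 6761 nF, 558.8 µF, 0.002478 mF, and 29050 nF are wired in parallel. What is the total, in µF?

597.089 µF

In µF:
  6761 nF = 6761 × 10⁻³ µF = 6.761
  558.8 µF → 558.8
  0.002478 mF = 0.002478 × 10³ µF = 2.478
  29050 nF = 29050 × 10⁻³ µF = 29.05
Sum: 6.761 + 558.8 + 2.478 + 29.05 = 597.089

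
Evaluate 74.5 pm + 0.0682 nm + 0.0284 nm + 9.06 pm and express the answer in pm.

180.16 pm

In pm:
  74.5 pm → 74.5
  0.0682 nm = 0.0682 × 10³ pm = 68.2
  0.0284 nm = 0.0284 × 10³ pm = 28.4
  9.06 pm → 9.06
Sum: 74.5 + 68.2 + 28.4 + 9.06 = 180.16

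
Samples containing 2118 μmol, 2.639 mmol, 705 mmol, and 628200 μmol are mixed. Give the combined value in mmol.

In mmol:
  2118 μmol = 2118e-3 mmol = 2.118
  2.639 mmol → 2.639
  705 mmol → 705
  628200 μmol = 628200e-3 mmol = 628.2
Sum: 2.118 + 2.639 + 705 + 628.2 = 1337.957

1337.957 mmol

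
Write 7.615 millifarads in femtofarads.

7615000000000 femtofarads

milli = 10⁻³, femto = 10⁻¹⁵; factor is 10¹².
7.615 × 10¹² = 7615000000000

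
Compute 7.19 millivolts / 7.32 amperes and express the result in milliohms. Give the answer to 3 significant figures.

(7.19 × 10^-3) / (7.32) = 0.98224 × 10^-3 Ω

0.982 milliohms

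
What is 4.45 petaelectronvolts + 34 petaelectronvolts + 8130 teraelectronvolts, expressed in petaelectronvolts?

In petaelectronvolts:
  4.45 petaelectronvolts → 4.45
  34 petaelectronvolts → 34
  8130 teraelectronvolts = 8130 × 10⁻³ petaelectronvolts = 8.13
Sum: 4.45 + 34 + 8.13 = 46.58

46.58 petaelectronvolts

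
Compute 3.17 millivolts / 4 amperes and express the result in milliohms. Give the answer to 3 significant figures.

(3.17 × 10^-3) / (4) = 0.7925 × 10^-3 Ω

0.792 milliohms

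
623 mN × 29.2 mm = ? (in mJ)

18.1916 mJ

623 × 10⁻³ × 29.2 × 10⁻³ = 18191.6 × 10⁻⁶ J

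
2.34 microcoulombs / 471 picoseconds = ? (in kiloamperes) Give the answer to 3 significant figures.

4.97 kiloamperes

(2.34e-6) / (471e-12) = 0.0049682e6 A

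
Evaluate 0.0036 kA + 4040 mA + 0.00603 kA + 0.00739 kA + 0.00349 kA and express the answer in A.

In A:
  0.0036 kA = 0.0036 × 10^3 A = 3.6
  4040 mA = 4040 × 10^-3 A = 4.04
  0.00603 kA = 0.00603 × 10^3 A = 6.03
  0.00739 kA = 0.00739 × 10^3 A = 7.39
  0.00349 kA = 0.00349 × 10^3 A = 3.49
Sum: 3.6 + 4.04 + 6.03 + 7.39 + 3.49 = 24.55

24.55 A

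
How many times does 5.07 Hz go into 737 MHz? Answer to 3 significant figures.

145000000

(737e6) / (5.07) = 145.4e6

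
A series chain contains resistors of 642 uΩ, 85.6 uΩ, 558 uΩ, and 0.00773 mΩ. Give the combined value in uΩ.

1293.33 uΩ

In uΩ:
  642 uΩ → 642
  85.6 uΩ → 85.6
  558 uΩ → 558
  0.00773 mΩ = 0.00773e3 uΩ = 7.73
Sum: 642 + 85.6 + 558 + 7.73 = 1293.33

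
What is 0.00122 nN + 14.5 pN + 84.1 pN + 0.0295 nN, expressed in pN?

In pN:
  0.00122 nN = 0.00122 × 10³ pN = 1.22
  14.5 pN → 14.5
  84.1 pN → 84.1
  0.0295 nN = 0.0295 × 10³ pN = 29.5
Sum: 1.22 + 14.5 + 84.1 + 29.5 = 129.32

129.32 pN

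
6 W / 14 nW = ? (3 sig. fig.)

(6) / (14 × 10^-9) = 0.4286 × 10^9

429000000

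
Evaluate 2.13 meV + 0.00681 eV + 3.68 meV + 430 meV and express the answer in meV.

442.62 meV

In meV:
  2.13 meV → 2.13
  0.00681 eV = 0.00681 × 10^3 meV = 6.81
  3.68 meV → 3.68
  430 meV → 430
Sum: 2.13 + 6.81 + 3.68 + 430 = 442.62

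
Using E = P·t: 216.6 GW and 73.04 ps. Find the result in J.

15.820464 J

216.6 × 10⁹ × 73.04 × 10⁻¹² = 15820.464 × 10⁻³ J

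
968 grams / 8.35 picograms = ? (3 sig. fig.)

116000000000000

(968) / (8.35 × 10⁻¹²) = 115.9 × 10¹²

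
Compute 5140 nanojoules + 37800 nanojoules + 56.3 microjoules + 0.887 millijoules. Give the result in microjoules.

986.24 microjoules

In microjoules:
  5140 nanojoules = 5140 × 10⁻³ microjoules = 5.14
  37800 nanojoules = 37800 × 10⁻³ microjoules = 37.8
  56.3 microjoules → 56.3
  0.887 millijoules = 0.887 × 10³ microjoules = 887
Sum: 5.14 + 37.8 + 56.3 + 887 = 986.24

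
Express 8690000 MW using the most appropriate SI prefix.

= 8.69e12 W; 1e12 is tera.

8.69 TW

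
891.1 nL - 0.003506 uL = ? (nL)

In nL:
  891.1 nL → 891.1
  0.003506 uL = 0.003506 × 10^3 nL = 3.506
Difference: 891.1 - 3.506 = 887.594

887.594 nL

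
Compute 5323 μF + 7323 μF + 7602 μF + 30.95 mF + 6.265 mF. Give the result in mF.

57.463 mF

In mF:
  5323 μF = 5323e-3 mF = 5.323
  7323 μF = 7323e-3 mF = 7.323
  7602 μF = 7602e-3 mF = 7.602
  30.95 mF → 30.95
  6.265 mF → 6.265
Sum: 5.323 + 7.323 + 7.602 + 30.95 + 6.265 = 57.463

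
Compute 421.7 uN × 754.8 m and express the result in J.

421.7e-6 × 754.8 = 318299.16e-6 J

0.31829916 J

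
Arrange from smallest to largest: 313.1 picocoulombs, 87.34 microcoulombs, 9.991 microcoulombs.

313.1 picocoulombs = 0.0000000003131 coulombs
87.34 microcoulombs = 0.00008734 coulombs
9.991 microcoulombs = 0.000009991 coulombs

313.1 picocoulombs < 9.991 microcoulombs < 87.34 microcoulombs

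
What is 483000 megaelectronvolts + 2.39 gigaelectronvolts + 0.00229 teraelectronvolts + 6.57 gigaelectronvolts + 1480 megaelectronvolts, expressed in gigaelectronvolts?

495.73 gigaelectronvolts

In gigaelectronvolts:
  483000 megaelectronvolts = 483000 × 10^-3 gigaelectronvolts = 483
  2.39 gigaelectronvolts → 2.39
  0.00229 teraelectronvolts = 0.00229 × 10^3 gigaelectronvolts = 2.29
  6.57 gigaelectronvolts → 6.57
  1480 megaelectronvolts = 1480 × 10^-3 gigaelectronvolts = 1.48
Sum: 483 + 2.39 + 2.29 + 6.57 + 1.48 = 495.73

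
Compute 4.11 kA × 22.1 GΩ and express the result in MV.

4.11e3 × 22.1e9 = 90.831e12 V

90831000 MV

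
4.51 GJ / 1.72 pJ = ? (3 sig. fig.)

2620000000000000000000

(4.51 × 10^9) / (1.72 × 10^-12) = 2.622 × 10^21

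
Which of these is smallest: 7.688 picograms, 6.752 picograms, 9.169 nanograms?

7.688 picograms = 0.000000000007688 grams
6.752 picograms = 0.000000000006752 grams
9.169 nanograms = 0.000000009169 grams

6.752 picograms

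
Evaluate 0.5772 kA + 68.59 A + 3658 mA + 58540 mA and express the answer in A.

In A:
  0.5772 kA = 0.5772 × 10³ A = 577.2
  68.59 A → 68.59
  3658 mA = 3658 × 10⁻³ A = 3.658
  58540 mA = 58540 × 10⁻³ A = 58.54
Sum: 577.2 + 68.59 + 3.658 + 58.54 = 707.988

707.988 A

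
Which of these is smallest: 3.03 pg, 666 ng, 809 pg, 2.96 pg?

2.96 pg

3.03 pg = 0.00000000000303 g
666 ng = 0.000000666 g
809 pg = 0.000000000809 g
2.96 pg = 0.00000000000296 g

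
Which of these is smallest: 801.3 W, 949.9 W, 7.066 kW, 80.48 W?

801.3 W = 801.3 W
949.9 W = 949.9 W
7.066 kW = 7066 W
80.48 W = 80.48 W

80.48 W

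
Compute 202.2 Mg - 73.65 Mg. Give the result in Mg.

In Mg:
  202.2 Mg → 202.2
  73.65 Mg → 73.65
Difference: 202.2 - 73.65 = 128.55

128.55 Mg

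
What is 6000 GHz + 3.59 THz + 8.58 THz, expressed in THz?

In THz:
  6000 GHz = 6000e-3 THz = 6
  3.59 THz → 3.59
  8.58 THz → 8.58
Sum: 6 + 3.59 + 8.58 = 18.17

18.17 THz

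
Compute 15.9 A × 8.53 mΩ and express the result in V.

0.135627 V

15.9 × 8.53 × 10⁻³ = 135.627 × 10⁻³ V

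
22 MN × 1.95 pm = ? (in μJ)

42.9 μJ

22 × 10⁶ × 1.95 × 10⁻¹² = 42.9 × 10⁻⁶ J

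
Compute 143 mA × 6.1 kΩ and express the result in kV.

143 × 10⁻³ × 6.1 × 10³ = 872.3 V

0.8723 kV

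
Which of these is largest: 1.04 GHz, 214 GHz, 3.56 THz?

1.04 GHz = 1040000000 Hz
214 GHz = 214000000000 Hz
3.56 THz = 3560000000000 Hz

3.56 THz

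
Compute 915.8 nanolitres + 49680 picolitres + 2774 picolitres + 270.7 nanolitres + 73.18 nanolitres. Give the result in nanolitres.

1312.134 nanolitres

In nanolitres:
  915.8 nanolitres → 915.8
  49680 picolitres = 49680e-3 nanolitres = 49.68
  2774 picolitres = 2774e-3 nanolitres = 2.774
  270.7 nanolitres → 270.7
  73.18 nanolitres → 73.18
Sum: 915.8 + 49.68 + 2.774 + 270.7 + 73.18 = 1312.134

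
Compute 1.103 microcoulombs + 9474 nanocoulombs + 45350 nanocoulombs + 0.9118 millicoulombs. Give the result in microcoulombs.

967.727 microcoulombs

In microcoulombs:
  1.103 microcoulombs → 1.103
  9474 nanocoulombs = 9474 × 10^-3 microcoulombs = 9.474
  45350 nanocoulombs = 45350 × 10^-3 microcoulombs = 45.35
  0.9118 millicoulombs = 0.9118 × 10^3 microcoulombs = 911.8
Sum: 1.103 + 9.474 + 45.35 + 911.8 = 967.727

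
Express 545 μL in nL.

micro = 1e-6, nano = 1e-9; factor is 1e3.
545 × 1e3 = 545000

545000 nL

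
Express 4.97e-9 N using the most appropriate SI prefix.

4.97 nN

= 4.97e-9 N; 1e-9 is nano.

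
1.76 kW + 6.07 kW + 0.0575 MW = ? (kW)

In kW:
  1.76 kW → 1.76
  6.07 kW → 6.07
  0.0575 MW = 0.0575 × 10^3 kW = 57.5
Sum: 1.76 + 6.07 + 57.5 = 65.33

65.33 kW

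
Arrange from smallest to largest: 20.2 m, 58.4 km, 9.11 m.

20.2 m = 20.2 m
58.4 km = 58400 m
9.11 m = 9.11 m

9.11 m < 20.2 m < 58.4 km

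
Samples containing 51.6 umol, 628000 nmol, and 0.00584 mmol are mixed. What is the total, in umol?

In umol:
  51.6 umol → 51.6
  628000 nmol = 628000 × 10⁻³ umol = 628
  0.00584 mmol = 0.00584 × 10³ umol = 5.84
Sum: 51.6 + 628 + 5.84 = 685.44

685.44 umol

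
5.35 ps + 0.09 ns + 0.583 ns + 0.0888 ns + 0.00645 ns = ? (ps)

773.6 ps

In ps:
  5.35 ps → 5.35
  0.09 ns = 0.09e3 ps = 90
  0.583 ns = 0.583e3 ps = 583
  0.0888 ns = 0.0888e3 ps = 88.8
  0.00645 ns = 0.00645e3 ps = 6.45
Sum: 5.35 + 90 + 583 + 88.8 + 6.45 = 773.6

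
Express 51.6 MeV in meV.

mega = 10^6, milli = 10^-3; factor is 10^9.
51.6 × 10^9 = 51600000000

51600000000 meV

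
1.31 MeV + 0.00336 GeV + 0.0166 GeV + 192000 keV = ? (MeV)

In MeV:
  1.31 MeV → 1.31
  0.00336 GeV = 0.00336 × 10³ MeV = 3.36
  0.0166 GeV = 0.0166 × 10³ MeV = 16.6
  192000 keV = 192000 × 10⁻³ MeV = 192
Sum: 1.31 + 3.36 + 16.6 + 192 = 213.27

213.27 MeV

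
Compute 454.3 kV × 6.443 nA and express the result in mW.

454.3 × 10³ × 6.443 × 10⁻⁹ = 2927.0549 × 10⁻⁶ W

2.9270549 mW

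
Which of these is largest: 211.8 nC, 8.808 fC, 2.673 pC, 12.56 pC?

211.8 nC

211.8 nC = 0.0000002118 C
8.808 fC = 0.000000000000008808 C
2.673 pC = 0.000000000002673 C
12.56 pC = 0.00000000001256 C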